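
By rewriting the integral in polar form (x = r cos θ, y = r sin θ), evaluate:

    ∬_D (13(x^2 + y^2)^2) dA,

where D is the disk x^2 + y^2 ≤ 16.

The region D is 0 ≤ r ≤ 4, 0 ≤ θ ≤ 2π in polar coordinates, where x = r cos(θ), y = r sin(θ), and dA = r dr dθ.

Under the substitution, the integrand becomes 13r^4, so

    ∬_D (13(x^2 + y^2)^2) dA = ∫_{0}^{2π} ∫_{0}^{4} (13r^4) · r dr dθ.

Inner integral (in r): ∫_{0}^{4} (13r^4) · r dr = 26624/3.

Outer integral (in θ): ∫_{0}^{2π} (26624/3) dθ = 53248π/3.

Therefore ∬_D (13(x^2 + y^2)^2) dA = 53248π/3.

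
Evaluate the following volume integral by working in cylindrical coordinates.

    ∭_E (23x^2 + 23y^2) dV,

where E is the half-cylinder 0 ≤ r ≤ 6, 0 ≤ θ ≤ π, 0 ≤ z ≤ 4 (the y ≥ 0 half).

In cylindrical coordinates, x = r cos(θ), y = r sin(θ), z = z, and dV = r dr dθ dz.

The integrand becomes 23r^2, so

    ∭_E (23x^2 + 23y^2) dV = ∫_{0}^{π} ∫_{0}^{6} ∫_{0}^{4} (23r^2) · r dz dr dθ.

Inner (z): 92r^3.
Middle (r from 0 to 6): 29808.
Outer (θ): 29808π.

Therefore the triple integral equals 29808π.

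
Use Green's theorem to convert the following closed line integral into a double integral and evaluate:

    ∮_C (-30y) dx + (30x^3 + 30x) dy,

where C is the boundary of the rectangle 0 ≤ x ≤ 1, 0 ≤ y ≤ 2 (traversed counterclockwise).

Green's theorem converts the closed line integral into a double integral over the enclosed region D:

    ∮_C P dx + Q dy = ∬_D (∂Q/∂x - ∂P/∂y) dA.

Here P = -30y, Q = 30x^3 + 30x, so

    ∂Q/∂x = 90x^2 + 30,    ∂P/∂y = -30,
    ∂Q/∂x - ∂P/∂y = 90x^2 + 60.

D is the region 0 ≤ x ≤ 1, 0 ≤ y ≤ 2. Evaluating the double integral:

    ∬_D (90x^2 + 60) dA = ∫_0^{1} ∫_0^{2} (90x^2 + 60) dy dx.

Inner (y from 0 to 2): 180x^2 + 120.
Outer (x from 0 to 1): 180.

Therefore ∮_C P dx + Q dy = 180.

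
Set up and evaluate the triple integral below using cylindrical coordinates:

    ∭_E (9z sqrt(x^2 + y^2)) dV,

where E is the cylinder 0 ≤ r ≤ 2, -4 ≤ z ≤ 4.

In cylindrical coordinates, x = r cos(θ), y = r sin(θ), z = z, and dV = r dr dθ dz.

The integrand becomes 9r z, so

    ∭_E (9z sqrt(x^2 + y^2)) dV = ∫_{0}^{2π} ∫_{0}^{2} ∫_{-4}^{4} (9r z) · r dz dr dθ.

Inner (z): 0.
Middle (r from 0 to 2): 0.
Outer (θ): 0.

Therefore the triple integral equals 0.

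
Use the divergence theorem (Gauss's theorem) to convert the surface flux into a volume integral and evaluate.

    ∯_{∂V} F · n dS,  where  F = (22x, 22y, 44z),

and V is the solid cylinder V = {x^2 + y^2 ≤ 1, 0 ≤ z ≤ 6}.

By the divergence theorem,

    ∯_{∂V} F · n dS = ∭_V (∇ · F) dV.

Compute the divergence:
    ∇ · F = ∂F_x/∂x + ∂F_y/∂y + ∂F_z/∂z = 22 + 22 + 44 = 88.

In cylindrical coordinates, x = r cos(θ), y = r sin(θ), z = z, dV = r dr dθ dz, with 0 ≤ r ≤ 1, 0 ≤ θ ≤ 2π, 0 ≤ z ≤ 6.

The integrand, after substitution and multiplying by the volume element, becomes (88) · r, so

    ∭_V (∇·F) dV = ∫_0^{2π} ∫_0^{1} ∫_0^{6} (88) · r dz dr dθ.

Inner (z from 0 to 6): 528r.
Middle (r from 0 to 1): 264.
Outer (θ from 0 to 2π): 528π.

Therefore ∯_{∂V} F · n dS = 528π.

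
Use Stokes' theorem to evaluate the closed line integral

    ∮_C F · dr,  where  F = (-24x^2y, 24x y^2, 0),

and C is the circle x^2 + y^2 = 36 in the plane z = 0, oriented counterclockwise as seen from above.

Let S be the flat disk x^2 + y^2 ≤ 36 in the plane z = 0, with upward unit normal n̂ = ẑ. By Stokes' theorem,

    ∮_C F · dr = ∬_S (∇ × F) · n̂ dS = ∬_D (curl F)_z dA,

where D is the disk x^2 + y^2 ≤ 36.

Compute the curl of F = (-24x^2y, 24x y^2, 0):
    (∇ × F)_x = ∂F_z/∂y - ∂F_y/∂z = 0,
    (∇ × F)_y = ∂F_x/∂z - ∂F_z/∂x = 0,
    (∇ × F)_z = ∂F_y/∂x - ∂F_x/∂y = 24x^2 + 24y^2.

On z = 0, (curl F)_z = 24x^2 + 24y^2.

Convert to polar (x = r cos θ, y = r sin θ, dA = r dr dθ); the integrand becomes 24r^2, so

    ∬_D (curl F)_z dA = ∫_0^{2π} ∫_0^{6} (24r^2) · r dr dθ.

Inner (r from 0 to 6): 7776.
Outer (θ from 0 to 2π): 15552π.

Therefore ∮_C F · dr = 15552π.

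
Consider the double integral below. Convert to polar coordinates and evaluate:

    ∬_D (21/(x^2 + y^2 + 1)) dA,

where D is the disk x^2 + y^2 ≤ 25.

The region D is 0 ≤ r ≤ 5, 0 ≤ θ ≤ 2π in polar coordinates, where x = r cos(θ), y = r sin(θ), and dA = r dr dθ.

Under the substitution, the integrand becomes 21/(r^2 + 1), so

    ∬_D (21/(x^2 + y^2 + 1)) dA = ∫_{0}^{2π} ∫_{0}^{5} (21/(r^2 + 1)) · r dr dθ.

Inner integral (in r): ∫_{0}^{5} (21/(r^2 + 1)) · r dr = 21log(26)/2.

Outer integral (in θ): ∫_{0}^{2π} (21log(26)/2) dθ = 21π log(26).

Therefore ∬_D (21/(x^2 + y^2 + 1)) dA = 21π log(26).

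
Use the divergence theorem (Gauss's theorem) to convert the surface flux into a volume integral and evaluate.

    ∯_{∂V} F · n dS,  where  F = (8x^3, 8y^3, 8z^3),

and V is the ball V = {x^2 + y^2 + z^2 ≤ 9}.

By the divergence theorem,

    ∯_{∂V} F · n dS = ∭_V (∇ · F) dV.

Compute the divergence:
    ∇ · F = ∂F_x/∂x + ∂F_y/∂y + ∂F_z/∂z = 24x^2 + 24y^2 + 24z^2.

In spherical coordinates, x = ρ sin(φ) cos(θ), y = ρ sin(φ) sin(θ), z = ρ cos(φ), dV = ρ^2 sin(φ) dρ dφ dθ, with 0 ≤ ρ ≤ 3, 0 ≤ φ ≤ π, 0 ≤ θ ≤ 2π.

The integrand, after substitution and multiplying by the volume element, becomes (24ρ^2) · ρ^2 sin(φ), so

    ∭_V (∇·F) dV = ∫_0^{2π} ∫_0^{π} ∫_0^{3} (24ρ^2) · ρ^2 sin(φ) dρ dφ dθ.

Inner (ρ from 0 to 3): 5832sin(φ)/5.
Middle (φ from 0 to π): 11664/5.
Outer (θ from 0 to 2π): 23328π/5.

Therefore ∯_{∂V} F · n dS = 23328π/5.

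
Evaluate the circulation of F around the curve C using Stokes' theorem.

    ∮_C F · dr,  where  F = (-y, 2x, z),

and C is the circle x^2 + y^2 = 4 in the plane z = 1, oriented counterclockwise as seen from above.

Let S be the flat disk x^2 + y^2 ≤ 4 in the plane z = 1, with upward unit normal n̂ = ẑ. By Stokes' theorem,

    ∮_C F · dr = ∬_S (∇ × F) · n̂ dS = ∬_D (curl F)_z dA,

where D is the disk x^2 + y^2 ≤ 4.

Compute the curl of F = (-y, 2x, z):
    (∇ × F)_x = ∂F_z/∂y - ∂F_y/∂z = 0,
    (∇ × F)_y = ∂F_x/∂z - ∂F_z/∂x = 0,
    (∇ × F)_z = ∂F_y/∂x - ∂F_x/∂y = 3.

On z = 1, (curl F)_z = 3.

Convert to polar (x = r cos θ, y = r sin θ, dA = r dr dθ); the integrand becomes 3, so

    ∬_D (curl F)_z dA = ∫_0^{2π} ∫_0^{2} (3) · r dr dθ.

Inner (r from 0 to 2): 6.
Outer (θ from 0 to 2π): 12π.

Therefore ∮_C F · dr = 12π.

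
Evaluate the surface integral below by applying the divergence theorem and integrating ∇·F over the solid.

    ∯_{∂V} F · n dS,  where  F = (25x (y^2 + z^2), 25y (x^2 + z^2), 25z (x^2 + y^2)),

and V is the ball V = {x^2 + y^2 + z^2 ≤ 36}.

By the divergence theorem,

    ∯_{∂V} F · n dS = ∭_V (∇ · F) dV.

Compute the divergence:
    ∇ · F = ∂F_x/∂x + ∂F_y/∂y + ∂F_z/∂z = 25y^2 + 25z^2 + 25x^2 + 25z^2 + 25x^2 + 25y^2 = 50x^2 + 50y^2 + 50z^2.

In spherical coordinates, x = ρ sin(φ) cos(θ), y = ρ sin(φ) sin(θ), z = ρ cos(φ), dV = ρ^2 sin(φ) dρ dφ dθ, with 0 ≤ ρ ≤ 6, 0 ≤ φ ≤ π, 0 ≤ θ ≤ 2π.

The integrand, after substitution and multiplying by the volume element, becomes (50ρ^2) · ρ^2 sin(φ), so

    ∭_V (∇·F) dV = ∫_0^{2π} ∫_0^{π} ∫_0^{6} (50ρ^2) · ρ^2 sin(φ) dρ dφ dθ.

Inner (ρ from 0 to 6): 77760sin(φ).
Middle (φ from 0 to π): 155520.
Outer (θ from 0 to 2π): 311040π.

Therefore ∯_{∂V} F · n dS = 311040π.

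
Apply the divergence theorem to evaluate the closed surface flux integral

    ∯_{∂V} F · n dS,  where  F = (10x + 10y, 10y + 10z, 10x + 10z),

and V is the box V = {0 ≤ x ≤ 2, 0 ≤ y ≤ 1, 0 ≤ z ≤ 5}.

By the divergence theorem,

    ∯_{∂V} F · n dS = ∭_V (∇ · F) dV.

Compute the divergence:
    ∇ · F = ∂F_x/∂x + ∂F_y/∂y + ∂F_z/∂z = 10 + 10 + 10 = 30.

V is a rectangular box, so dV = dx dy dz with 0 ≤ x ≤ 2, 0 ≤ y ≤ 1, 0 ≤ z ≤ 5.

Integrate (30) over V as an iterated integral:

    ∭_V (∇·F) dV = ∫_0^{2} ∫_0^{1} ∫_0^{5} (30) dz dy dx.

Inner (z from 0 to 5): 150.
Middle (y from 0 to 1): 150.
Outer (x from 0 to 2): 300.

Therefore ∯_{∂V} F · n dS = 300.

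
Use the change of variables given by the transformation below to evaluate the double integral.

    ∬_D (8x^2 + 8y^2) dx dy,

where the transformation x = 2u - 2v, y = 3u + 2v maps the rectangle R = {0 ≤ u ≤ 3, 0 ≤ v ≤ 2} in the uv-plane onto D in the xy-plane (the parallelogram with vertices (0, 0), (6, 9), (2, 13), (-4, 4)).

Compute the Jacobian determinant of (x, y) with respect to (u, v):

    ∂(x,y)/∂(u,v) = | 2  -2 | = (2)(2) - (-2)(3) = 10.
                   | 3  2 |

Its absolute value is |J| = 10 (the area scaling factor).

Substituting x = 2u - 2v, y = 3u + 2v into the integrand,

    8x^2 + 8y^2 → 104u^2 + 32u v + 64v^2,

so the integral becomes

    ∬_R (104u^2 + 32u v + 64v^2) · |J| du dv = ∫_0^3 ∫_0^2 (1040u^2 + 320u v + 640v^2) dv du.

Inner (v): 2080u^2 + 640u + 5120/3.
Outer (u): 26720.

Therefore ∬_D (8x^2 + 8y^2) dx dy = 26720.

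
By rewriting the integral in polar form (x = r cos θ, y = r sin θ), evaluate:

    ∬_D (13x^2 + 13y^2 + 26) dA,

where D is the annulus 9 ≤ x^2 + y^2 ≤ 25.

The region D is 3 ≤ r ≤ 5, 0 ≤ θ ≤ 2π in polar coordinates, where x = r cos(θ), y = r sin(θ), and dA = r dr dθ.

Under the substitution, the integrand becomes 13r^2 + 26, so

    ∬_D (13x^2 + 13y^2 + 26) dA = ∫_{0}^{2π} ∫_{3}^{5} (13r^2 + 26) · r dr dθ.

Inner integral (in r): ∫_{3}^{5} (13r^2 + 26) · r dr = 1976.

Outer integral (in θ): ∫_{0}^{2π} (1976) dθ = 3952π.

Therefore ∬_D (13x^2 + 13y^2 + 26) dA = 3952π.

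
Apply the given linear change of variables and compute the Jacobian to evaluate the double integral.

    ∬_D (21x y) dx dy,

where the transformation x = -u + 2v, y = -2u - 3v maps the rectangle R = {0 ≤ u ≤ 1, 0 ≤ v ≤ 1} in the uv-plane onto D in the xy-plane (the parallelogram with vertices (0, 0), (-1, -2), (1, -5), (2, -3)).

Compute the Jacobian determinant of (x, y) with respect to (u, v):

    ∂(x,y)/∂(u,v) = | -1  2 | = (-1)(-3) - (2)(-2) = 7.
                   | -2  -3 |

Its absolute value is |J| = 7 (the area scaling factor).

Substituting x = -u + 2v, y = -2u - 3v into the integrand,

    21x y → 42u^2 - 21u v - 126v^2,

so the integral becomes

    ∬_R (42u^2 - 21u v - 126v^2) · |J| du dv = ∫_0^1 ∫_0^1 (294u^2 - 147u v - 882v^2) dv du.

Inner (v): 294u^2 - 147u/2 - 294.
Outer (u): -931/4.

Therefore ∬_D (21x y) dx dy = -931/4.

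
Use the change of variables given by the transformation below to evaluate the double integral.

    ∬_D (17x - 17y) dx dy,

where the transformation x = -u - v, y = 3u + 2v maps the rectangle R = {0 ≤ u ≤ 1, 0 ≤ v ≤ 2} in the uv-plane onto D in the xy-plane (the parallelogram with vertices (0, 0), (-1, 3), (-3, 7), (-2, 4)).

Compute the Jacobian determinant of (x, y) with respect to (u, v):

    ∂(x,y)/∂(u,v) = | -1  -1 | = (-1)(2) - (-1)(3) = 1.
                   | 3  2 |

Its absolute value is |J| = 1 (the area scaling factor).

Substituting x = -u - v, y = 3u + 2v into the integrand,

    17x - 17y → -68u - 51v,

so the integral becomes

    ∬_R (-68u - 51v) · |J| du dv = ∫_0^1 ∫_0^2 (-68u - 51v) dv du.

Inner (v): -136u - 102.
Outer (u): -170.

Therefore ∬_D (17x - 17y) dx dy = -170.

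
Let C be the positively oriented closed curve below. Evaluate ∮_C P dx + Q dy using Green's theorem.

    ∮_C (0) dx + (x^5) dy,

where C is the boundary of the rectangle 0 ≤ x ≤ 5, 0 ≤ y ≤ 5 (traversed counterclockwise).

Green's theorem converts the closed line integral into a double integral over the enclosed region D:

    ∮_C P dx + Q dy = ∬_D (∂Q/∂x - ∂P/∂y) dA.

Here P = 0, Q = x^5, so

    ∂Q/∂x = 5x^4,    ∂P/∂y = 0,
    ∂Q/∂x - ∂P/∂y = 5x^4.

D is the region 0 ≤ x ≤ 5, 0 ≤ y ≤ 5. Evaluating the double integral:

    ∬_D (5x^4) dA = ∫_0^{5} ∫_0^{5} (5x^4) dy dx.

Inner (y from 0 to 5): 25x^4.
Outer (x from 0 to 5): 15625.

Therefore ∮_C P dx + Q dy = 15625.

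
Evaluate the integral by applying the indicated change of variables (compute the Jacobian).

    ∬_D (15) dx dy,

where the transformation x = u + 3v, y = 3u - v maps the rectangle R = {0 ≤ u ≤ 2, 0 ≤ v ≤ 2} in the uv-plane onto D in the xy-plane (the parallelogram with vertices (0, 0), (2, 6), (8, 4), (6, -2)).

Compute the Jacobian determinant of (x, y) with respect to (u, v):

    ∂(x,y)/∂(u,v) = | 1  3 | = (1)(-1) - (3)(3) = -10.
                   | 3  -1 |

Its absolute value is |J| = 10 (the area scaling factor).

Substituting x = u + 3v, y = 3u - v into the integrand,

    15 → 15,

so the integral becomes

    ∬_R (15) · |J| du dv = ∫_0^2 ∫_0^2 (150) dv du.

Inner (v): 300.
Outer (u): 600.

Therefore ∬_D (15) dx dy = 600.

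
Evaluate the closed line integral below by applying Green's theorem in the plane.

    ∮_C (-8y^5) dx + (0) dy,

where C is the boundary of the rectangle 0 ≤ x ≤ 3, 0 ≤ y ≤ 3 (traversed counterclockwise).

Green's theorem converts the closed line integral into a double integral over the enclosed region D:

    ∮_C P dx + Q dy = ∬_D (∂Q/∂x - ∂P/∂y) dA.

Here P = -8y^5, Q = 0, so

    ∂Q/∂x = 0,    ∂P/∂y = -40y^4,
    ∂Q/∂x - ∂P/∂y = 40y^4.

D is the region 0 ≤ x ≤ 3, 0 ≤ y ≤ 3. Evaluating the double integral:

    ∬_D (40y^4) dA = ∫_0^{3} ∫_0^{3} (40y^4) dy dx.

Inner (y from 0 to 3): 1944.
Outer (x from 0 to 3): 5832.

Therefore ∮_C P dx + Q dy = 5832.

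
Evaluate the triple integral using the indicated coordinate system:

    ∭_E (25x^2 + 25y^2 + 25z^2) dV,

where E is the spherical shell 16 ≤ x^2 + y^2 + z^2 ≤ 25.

In spherical coordinates, x = ρ sin(φ) cos(θ), y = ρ sin(φ) sin(θ), z = ρ cos(φ), and dV = ρ^2 sin(φ) dρ dφ dθ.

The integrand becomes 25ρ^2, so

    ∭_E (25x^2 + 25y^2 + 25z^2) dV = ∫_{0}^{2π} ∫_{0}^{π} ∫_{4}^{5} (25ρ^2) · ρ^2 sin(φ) dρ dφ dθ.

Inner (ρ): 10505sin(φ).
Middle (φ): 21010.
Outer (θ): 42020π.

Therefore the triple integral equals 42020π.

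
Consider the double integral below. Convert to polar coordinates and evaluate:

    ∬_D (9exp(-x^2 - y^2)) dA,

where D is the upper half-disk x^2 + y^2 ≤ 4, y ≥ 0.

The region D is 0 ≤ r ≤ 2, 0 ≤ θ ≤ π in polar coordinates, where x = r cos(θ), y = r sin(θ), and dA = r dr dθ.

Under the substitution, the integrand becomes 9exp(-r^2), so

    ∬_D (9exp(-x^2 - y^2)) dA = ∫_{0}^{π} ∫_{0}^{2} (9exp(-r^2)) · r dr dθ.

Inner integral (in r): ∫_{0}^{2} (9exp(-r^2)) · r dr = 9/2 - 9exp(-4)/2.

Outer integral (in θ): ∫_{0}^{π} (9/2 - 9exp(-4)/2) dθ = -9π (1 - exp(4))exp(-4)/2.

Therefore ∬_D (9exp(-x^2 - y^2)) dA = -9π (1 - exp(4))exp(-4)/2.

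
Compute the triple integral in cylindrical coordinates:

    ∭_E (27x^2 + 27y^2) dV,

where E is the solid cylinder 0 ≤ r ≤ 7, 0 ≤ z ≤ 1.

In cylindrical coordinates, x = r cos(θ), y = r sin(θ), z = z, and dV = r dr dθ dz.

The integrand becomes 27r^2, so

    ∭_E (27x^2 + 27y^2) dV = ∫_{0}^{2π} ∫_{0}^{7} ∫_{0}^{1} (27r^2) · r dz dr dθ.

Inner (z): 27r^3.
Middle (r from 0 to 7): 64827/4.
Outer (θ): 64827π/2.

Therefore the triple integral equals 64827π/2.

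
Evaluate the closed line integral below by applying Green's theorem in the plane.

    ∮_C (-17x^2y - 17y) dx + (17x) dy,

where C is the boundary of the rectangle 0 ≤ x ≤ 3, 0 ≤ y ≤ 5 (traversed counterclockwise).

Green's theorem converts the closed line integral into a double integral over the enclosed region D:

    ∮_C P dx + Q dy = ∬_D (∂Q/∂x - ∂P/∂y) dA.

Here P = -17x^2y - 17y, Q = 17x, so

    ∂Q/∂x = 17,    ∂P/∂y = -17x^2 - 17,
    ∂Q/∂x - ∂P/∂y = 17x^2 + 34.

D is the region 0 ≤ x ≤ 3, 0 ≤ y ≤ 5. Evaluating the double integral:

    ∬_D (17x^2 + 34) dA = ∫_0^{3} ∫_0^{5} (17x^2 + 34) dy dx.

Inner (y from 0 to 5): 85x^2 + 170.
Outer (x from 0 to 3): 1275.

Therefore ∮_C P dx + Q dy = 1275.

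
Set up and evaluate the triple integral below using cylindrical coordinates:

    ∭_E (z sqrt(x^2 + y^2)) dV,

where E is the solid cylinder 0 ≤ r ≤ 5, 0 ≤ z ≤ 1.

In cylindrical coordinates, x = r cos(θ), y = r sin(θ), z = z, and dV = r dr dθ dz.

The integrand becomes r z, so

    ∭_E (z sqrt(x^2 + y^2)) dV = ∫_{0}^{2π} ∫_{0}^{5} ∫_{0}^{1} (r z) · r dz dr dθ.

Inner (z): r^2/2.
Middle (r from 0 to 5): 125/6.
Outer (θ): 125π/3.

Therefore the triple integral equals 125π/3.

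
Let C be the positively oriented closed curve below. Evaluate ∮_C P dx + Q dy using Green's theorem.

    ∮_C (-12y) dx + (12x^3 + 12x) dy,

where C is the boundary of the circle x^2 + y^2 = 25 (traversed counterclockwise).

Green's theorem converts the closed line integral into a double integral over the enclosed region D:

    ∮_C P dx + Q dy = ∬_D (∂Q/∂x - ∂P/∂y) dA.

Here P = -12y, Q = 12x^3 + 12x, so

    ∂Q/∂x = 36x^2 + 12,    ∂P/∂y = -12,
    ∂Q/∂x - ∂P/∂y = 36x^2 + 24.

D is the region x^2 + y^2 ≤ 25. Evaluating the double integral:

In polar coordinates (x = r cos θ, y = r sin θ, dA = r dr dθ) the integrand becomes 36r^2cos(θ)^2 + 24, so

    ∬_D (36x^2 + 24) dA = ∫_0^{2π} ∫_0^{5} (36r^2cos(θ)^2 + 24) · r dr dθ.

Inner (r from 0 to 5): 5625cos(θ)^2 + 300.
Outer (θ from 0 to 2π): 6225π.

Therefore ∮_C P dx + Q dy = 6225π.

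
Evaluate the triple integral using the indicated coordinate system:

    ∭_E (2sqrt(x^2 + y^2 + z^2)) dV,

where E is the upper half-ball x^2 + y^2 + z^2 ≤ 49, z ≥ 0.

In spherical coordinates, x = ρ sin(φ) cos(θ), y = ρ sin(φ) sin(θ), z = ρ cos(φ), and dV = ρ^2 sin(φ) dρ dφ dθ.

The integrand becomes 2ρ, so

    ∭_E (2sqrt(x^2 + y^2 + z^2)) dV = ∫_{0}^{2π} ∫_{0}^{π/2} ∫_{0}^{7} (2ρ) · ρ^2 sin(φ) dρ dφ dθ.

Inner (ρ): 2401sin(φ)/2.
Middle (φ): 2401/2.
Outer (θ): 2401π.

Therefore the triple integral equals 2401π.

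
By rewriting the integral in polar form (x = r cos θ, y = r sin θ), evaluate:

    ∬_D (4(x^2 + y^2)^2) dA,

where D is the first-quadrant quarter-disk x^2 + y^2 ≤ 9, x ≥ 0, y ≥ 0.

The region D is 0 ≤ r ≤ 3, 0 ≤ θ ≤ π/2 in polar coordinates, where x = r cos(θ), y = r sin(θ), and dA = r dr dθ.

Under the substitution, the integrand becomes 4r^4, so

    ∬_D (4(x^2 + y^2)^2) dA = ∫_{0}^{π/2} ∫_{0}^{3} (4r^4) · r dr dθ.

Inner integral (in r): ∫_{0}^{3} (4r^4) · r dr = 486.

Outer integral (in θ): ∫_{0}^{π/2} (486) dθ = 243π.

Therefore ∬_D (4(x^2 + y^2)^2) dA = 243π.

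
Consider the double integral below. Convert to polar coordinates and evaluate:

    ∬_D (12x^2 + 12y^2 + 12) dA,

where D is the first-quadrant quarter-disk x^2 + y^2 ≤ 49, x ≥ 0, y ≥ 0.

The region D is 0 ≤ r ≤ 7, 0 ≤ θ ≤ π/2 in polar coordinates, where x = r cos(θ), y = r sin(θ), and dA = r dr dθ.

Under the substitution, the integrand becomes 12r^2 + 12, so

    ∬_D (12x^2 + 12y^2 + 12) dA = ∫_{0}^{π/2} ∫_{0}^{7} (12r^2 + 12) · r dr dθ.

Inner integral (in r): ∫_{0}^{7} (12r^2 + 12) · r dr = 7497.

Outer integral (in θ): ∫_{0}^{π/2} (7497) dθ = 7497π/2.

Therefore ∬_D (12x^2 + 12y^2 + 12) dA = 7497π/2.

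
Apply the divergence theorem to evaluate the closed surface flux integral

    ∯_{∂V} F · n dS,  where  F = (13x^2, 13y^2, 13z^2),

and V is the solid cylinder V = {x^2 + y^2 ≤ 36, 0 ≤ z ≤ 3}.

By the divergence theorem,

    ∯_{∂V} F · n dS = ∭_V (∇ · F) dV.

Compute the divergence:
    ∇ · F = ∂F_x/∂x + ∂F_y/∂y + ∂F_z/∂z = 26x + 26y + 26z.

In cylindrical coordinates, x = r cos(θ), y = r sin(θ), z = z, dV = r dr dθ dz, with 0 ≤ r ≤ 6, 0 ≤ θ ≤ 2π, 0 ≤ z ≤ 3.

The integrand, after substitution and multiplying by the volume element, becomes (26sqrt(2)r sin(θ + π/4) + 26z) · r, so

    ∭_V (∇·F) dV = ∫_0^{2π} ∫_0^{6} ∫_0^{3} (26sqrt(2)r sin(θ + π/4) + 26z) · r dz dr dθ.

Inner (z from 0 to 3): 39r (2sqrt(2)r sin(θ + π/4) + 3).
Middle (r from 0 to 6): 5616sqrt(2)sin(θ + π/4) + 2106.
Outer (θ from 0 to 2π): 4212π.

Therefore ∯_{∂V} F · n dS = 4212π.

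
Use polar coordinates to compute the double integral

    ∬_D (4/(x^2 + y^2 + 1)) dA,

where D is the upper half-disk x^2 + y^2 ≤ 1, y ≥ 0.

The region D is 0 ≤ r ≤ 1, 0 ≤ θ ≤ π in polar coordinates, where x = r cos(θ), y = r sin(θ), and dA = r dr dθ.

Under the substitution, the integrand becomes 4/(r^2 + 1), so

    ∬_D (4/(x^2 + y^2 + 1)) dA = ∫_{0}^{π} ∫_{0}^{1} (4/(r^2 + 1)) · r dr dθ.

Inner integral (in r): ∫_{0}^{1} (4/(r^2 + 1)) · r dr = log(4).

Outer integral (in θ): ∫_{0}^{π} (log(4)) dθ = log(4^π).

Therefore ∬_D (4/(x^2 + y^2 + 1)) dA = log(4^π).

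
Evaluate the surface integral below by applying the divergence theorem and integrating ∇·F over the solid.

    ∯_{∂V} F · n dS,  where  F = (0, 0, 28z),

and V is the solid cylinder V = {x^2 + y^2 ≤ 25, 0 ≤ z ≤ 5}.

By the divergence theorem,

    ∯_{∂V} F · n dS = ∭_V (∇ · F) dV.

Compute the divergence:
    ∇ · F = ∂F_x/∂x + ∂F_y/∂y + ∂F_z/∂z = 0 + 0 + 28 = 28.

In cylindrical coordinates, x = r cos(θ), y = r sin(θ), z = z, dV = r dr dθ dz, with 0 ≤ r ≤ 5, 0 ≤ θ ≤ 2π, 0 ≤ z ≤ 5.

The integrand, after substitution and multiplying by the volume element, becomes (28) · r, so

    ∭_V (∇·F) dV = ∫_0^{2π} ∫_0^{5} ∫_0^{5} (28) · r dz dr dθ.

Inner (z from 0 to 5): 140r.
Middle (r from 0 to 5): 1750.
Outer (θ from 0 to 2π): 3500π.

Therefore ∯_{∂V} F · n dS = 3500π.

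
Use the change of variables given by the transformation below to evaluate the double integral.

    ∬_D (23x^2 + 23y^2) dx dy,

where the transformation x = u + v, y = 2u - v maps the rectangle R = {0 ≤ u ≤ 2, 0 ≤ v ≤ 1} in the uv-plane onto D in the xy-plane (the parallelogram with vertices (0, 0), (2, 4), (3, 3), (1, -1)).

Compute the Jacobian determinant of (x, y) with respect to (u, v):

    ∂(x,y)/∂(u,v) = | 1  1 | = (1)(-1) - (1)(2) = -3.
                   | 2  -1 |

Its absolute value is |J| = 3 (the area scaling factor).

Substituting x = u + v, y = 2u - v into the integrand,

    23x^2 + 23y^2 → 115u^2 - 46u v + 46v^2,

so the integral becomes

    ∬_R (115u^2 - 46u v + 46v^2) · |J| du dv = ∫_0^2 ∫_0^1 (345u^2 - 138u v + 138v^2) dv du.

Inner (v): 345u^2 - 69u + 46.
Outer (u): 874.

Therefore ∬_D (23x^2 + 23y^2) dx dy = 874.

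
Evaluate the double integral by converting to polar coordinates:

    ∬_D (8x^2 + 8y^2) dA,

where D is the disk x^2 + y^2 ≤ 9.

The region D is 0 ≤ r ≤ 3, 0 ≤ θ ≤ 2π in polar coordinates, where x = r cos(θ), y = r sin(θ), and dA = r dr dθ.

Under the substitution, the integrand becomes 8r^2, so

    ∬_D (8x^2 + 8y^2) dA = ∫_{0}^{2π} ∫_{0}^{3} (8r^2) · r dr dθ.

Inner integral (in r): ∫_{0}^{3} (8r^2) · r dr = 162.

Outer integral (in θ): ∫_{0}^{2π} (162) dθ = 324π.

Therefore ∬_D (8x^2 + 8y^2) dA = 324π.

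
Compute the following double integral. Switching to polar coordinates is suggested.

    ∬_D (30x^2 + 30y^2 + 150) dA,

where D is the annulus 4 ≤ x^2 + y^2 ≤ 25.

The region D is 2 ≤ r ≤ 5, 0 ≤ θ ≤ 2π in polar coordinates, where x = r cos(θ), y = r sin(θ), and dA = r dr dθ.

Under the substitution, the integrand becomes 30r^2 + 150, so

    ∬_D (30x^2 + 30y^2 + 150) dA = ∫_{0}^{2π} ∫_{2}^{5} (30r^2 + 150) · r dr dθ.

Inner integral (in r): ∫_{2}^{5} (30r^2 + 150) · r dr = 12285/2.

Outer integral (in θ): ∫_{0}^{2π} (12285/2) dθ = 12285π.

Therefore ∬_D (30x^2 + 30y^2 + 150) dA = 12285π.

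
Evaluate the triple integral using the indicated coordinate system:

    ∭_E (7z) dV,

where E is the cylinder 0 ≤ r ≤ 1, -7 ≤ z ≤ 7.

In cylindrical coordinates, x = r cos(θ), y = r sin(θ), z = z, and dV = r dr dθ dz.

The integrand becomes 7z, so

    ∭_E (7z) dV = ∫_{0}^{2π} ∫_{0}^{1} ∫_{-7}^{7} (7z) · r dz dr dθ.

Inner (z): 0.
Middle (r from 0 to 1): 0.
Outer (θ): 0.

Therefore the triple integral equals 0.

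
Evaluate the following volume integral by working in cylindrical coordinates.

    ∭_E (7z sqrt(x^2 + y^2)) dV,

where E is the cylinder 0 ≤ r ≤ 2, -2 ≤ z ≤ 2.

In cylindrical coordinates, x = r cos(θ), y = r sin(θ), z = z, and dV = r dr dθ dz.

The integrand becomes 7r z, so

    ∭_E (7z sqrt(x^2 + y^2)) dV = ∫_{0}^{2π} ∫_{0}^{2} ∫_{-2}^{2} (7r z) · r dz dr dθ.

Inner (z): 0.
Middle (r from 0 to 2): 0.
Outer (θ): 0.

Therefore the triple integral equals 0.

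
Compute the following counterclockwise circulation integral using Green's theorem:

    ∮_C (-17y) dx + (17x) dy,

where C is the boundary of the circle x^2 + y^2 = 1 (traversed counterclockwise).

Green's theorem converts the closed line integral into a double integral over the enclosed region D:

    ∮_C P dx + Q dy = ∬_D (∂Q/∂x - ∂P/∂y) dA.

Here P = -17y, Q = 17x, so

    ∂Q/∂x = 17,    ∂P/∂y = -17,
    ∂Q/∂x - ∂P/∂y = 34.

D is the region x^2 + y^2 ≤ 1. Evaluating the double integral:

In polar coordinates (x = r cos θ, y = r sin θ, dA = r dr dθ) the integrand becomes 34, so

    ∬_D (34) dA = ∫_0^{2π} ∫_0^{1} (34) · r dr dθ.

Inner (r from 0 to 1): 17.
Outer (θ from 0 to 2π): 34π.

Therefore ∮_C P dx + Q dy = 34π.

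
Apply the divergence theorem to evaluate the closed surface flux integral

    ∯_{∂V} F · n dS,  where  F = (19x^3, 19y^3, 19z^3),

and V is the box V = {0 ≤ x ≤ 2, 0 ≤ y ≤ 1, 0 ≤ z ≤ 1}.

By the divergence theorem,

    ∯_{∂V} F · n dS = ∭_V (∇ · F) dV.

Compute the divergence:
    ∇ · F = ∂F_x/∂x + ∂F_y/∂y + ∂F_z/∂z = 57x^2 + 57y^2 + 57z^2.

V is a rectangular box, so dV = dx dy dz with 0 ≤ x ≤ 2, 0 ≤ y ≤ 1, 0 ≤ z ≤ 1.

Integrate (57x^2 + 57y^2 + 57z^2) over V as an iterated integral:

    ∭_V (∇·F) dV = ∫_0^{2} ∫_0^{1} ∫_0^{1} (57x^2 + 57y^2 + 57z^2) dz dy dx.

Inner (z from 0 to 1): 57x^2 + 57y^2 + 19.
Middle (y from 0 to 1): 57x^2 + 38.
Outer (x from 0 to 2): 228.

Therefore ∯_{∂V} F · n dS = 228.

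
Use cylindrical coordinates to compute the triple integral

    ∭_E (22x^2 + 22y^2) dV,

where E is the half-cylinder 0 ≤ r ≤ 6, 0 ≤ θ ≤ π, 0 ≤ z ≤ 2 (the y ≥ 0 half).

In cylindrical coordinates, x = r cos(θ), y = r sin(θ), z = z, and dV = r dr dθ dz.

The integrand becomes 22r^2, so

    ∭_E (22x^2 + 22y^2) dV = ∫_{0}^{π} ∫_{0}^{6} ∫_{0}^{2} (22r^2) · r dz dr dθ.

Inner (z): 44r^3.
Middle (r from 0 to 6): 14256.
Outer (θ): 14256π.

Therefore the triple integral equals 14256π.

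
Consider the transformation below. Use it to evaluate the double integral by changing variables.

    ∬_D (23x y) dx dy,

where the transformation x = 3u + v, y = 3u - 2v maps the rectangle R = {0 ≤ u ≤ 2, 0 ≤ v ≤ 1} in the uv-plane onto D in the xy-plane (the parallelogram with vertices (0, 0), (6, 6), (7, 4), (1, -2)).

Compute the Jacobian determinant of (x, y) with respect to (u, v):

    ∂(x,y)/∂(u,v) = | 3  1 | = (3)(-2) - (1)(3) = -9.
                   | 3  -2 |

Its absolute value is |J| = 9 (the area scaling factor).

Substituting x = 3u + v, y = 3u - 2v into the integrand,

    23x y → 207u^2 - 69u v - 46v^2,

so the integral becomes

    ∬_R (207u^2 - 69u v - 46v^2) · |J| du dv = ∫_0^2 ∫_0^1 (1863u^2 - 621u v - 414v^2) dv du.

Inner (v): 1863u^2 - 621u/2 - 138.
Outer (u): 4071.

Therefore ∬_D (23x y) dx dy = 4071.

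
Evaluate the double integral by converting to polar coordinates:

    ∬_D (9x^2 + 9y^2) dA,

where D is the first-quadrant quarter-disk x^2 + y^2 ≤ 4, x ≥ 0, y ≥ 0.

The region D is 0 ≤ r ≤ 2, 0 ≤ θ ≤ π/2 in polar coordinates, where x = r cos(θ), y = r sin(θ), and dA = r dr dθ.

Under the substitution, the integrand becomes 9r^2, so

    ∬_D (9x^2 + 9y^2) dA = ∫_{0}^{π/2} ∫_{0}^{2} (9r^2) · r dr dθ.

Inner integral (in r): ∫_{0}^{2} (9r^2) · r dr = 36.

Outer integral (in θ): ∫_{0}^{π/2} (36) dθ = 18π.

Therefore ∬_D (9x^2 + 9y^2) dA = 18π.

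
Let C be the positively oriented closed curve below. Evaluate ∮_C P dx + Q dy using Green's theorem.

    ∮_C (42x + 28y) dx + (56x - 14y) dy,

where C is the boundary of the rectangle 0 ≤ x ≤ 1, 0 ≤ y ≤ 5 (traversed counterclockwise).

Green's theorem converts the closed line integral into a double integral over the enclosed region D:

    ∮_C P dx + Q dy = ∬_D (∂Q/∂x - ∂P/∂y) dA.

Here P = 42x + 28y, Q = 56x - 14y, so

    ∂Q/∂x = 56,    ∂P/∂y = 28,
    ∂Q/∂x - ∂P/∂y = 28.

D is the region 0 ≤ x ≤ 1, 0 ≤ y ≤ 5. Evaluating the double integral:

    ∬_D (28) dA = ∫_0^{1} ∫_0^{5} (28) dy dx.

Inner (y from 0 to 5): 140.
Outer (x from 0 to 1): 140.

Therefore ∮_C P dx + Q dy = 140.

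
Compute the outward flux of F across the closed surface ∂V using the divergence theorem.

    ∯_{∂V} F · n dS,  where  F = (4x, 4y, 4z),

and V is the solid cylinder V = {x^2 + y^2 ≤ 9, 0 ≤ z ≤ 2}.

By the divergence theorem,

    ∯_{∂V} F · n dS = ∭_V (∇ · F) dV.

Compute the divergence:
    ∇ · F = ∂F_x/∂x + ∂F_y/∂y + ∂F_z/∂z = 4 + 4 + 4 = 12.

In cylindrical coordinates, x = r cos(θ), y = r sin(θ), z = z, dV = r dr dθ dz, with 0 ≤ r ≤ 3, 0 ≤ θ ≤ 2π, 0 ≤ z ≤ 2.

The integrand, after substitution and multiplying by the volume element, becomes (12) · r, so

    ∭_V (∇·F) dV = ∫_0^{2π} ∫_0^{3} ∫_0^{2} (12) · r dz dr dθ.

Inner (z from 0 to 2): 24r.
Middle (r from 0 to 3): 108.
Outer (θ from 0 to 2π): 216π.

Therefore ∯_{∂V} F · n dS = 216π.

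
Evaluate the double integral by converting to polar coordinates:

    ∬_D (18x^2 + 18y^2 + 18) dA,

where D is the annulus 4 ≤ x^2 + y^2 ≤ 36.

The region D is 2 ≤ r ≤ 6, 0 ≤ θ ≤ 2π in polar coordinates, where x = r cos(θ), y = r sin(θ), and dA = r dr dθ.

Under the substitution, the integrand becomes 18r^2 + 18, so

    ∬_D (18x^2 + 18y^2 + 18) dA = ∫_{0}^{2π} ∫_{2}^{6} (18r^2 + 18) · r dr dθ.

Inner integral (in r): ∫_{2}^{6} (18r^2 + 18) · r dr = 6048.

Outer integral (in θ): ∫_{0}^{2π} (6048) dθ = 12096π.

Therefore ∬_D (18x^2 + 18y^2 + 18) dA = 12096π.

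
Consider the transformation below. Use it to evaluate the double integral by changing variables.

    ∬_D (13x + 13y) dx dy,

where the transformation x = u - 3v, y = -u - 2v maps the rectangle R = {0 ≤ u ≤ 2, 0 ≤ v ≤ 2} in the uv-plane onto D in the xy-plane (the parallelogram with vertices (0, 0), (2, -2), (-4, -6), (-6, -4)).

Compute the Jacobian determinant of (x, y) with respect to (u, v):

    ∂(x,y)/∂(u,v) = | 1  -3 | = (1)(-2) - (-3)(-1) = -5.
                   | -1  -2 |

Its absolute value is |J| = 5 (the area scaling factor).

Substituting x = u - 3v, y = -u - 2v into the integrand,

    13x + 13y → -65v,

so the integral becomes

    ∬_R (-65v) · |J| du dv = ∫_0^2 ∫_0^2 (-325v) dv du.

Inner (v): -650.
Outer (u): -1300.

Therefore ∬_D (13x + 13y) dx dy = -1300.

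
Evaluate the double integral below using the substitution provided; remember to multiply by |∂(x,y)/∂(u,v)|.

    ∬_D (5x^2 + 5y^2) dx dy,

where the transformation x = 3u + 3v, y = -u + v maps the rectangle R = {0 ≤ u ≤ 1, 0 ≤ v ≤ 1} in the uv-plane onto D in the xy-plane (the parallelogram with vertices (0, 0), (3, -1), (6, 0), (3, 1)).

Compute the Jacobian determinant of (x, y) with respect to (u, v):

    ∂(x,y)/∂(u,v) = | 3  3 | = (3)(1) - (3)(-1) = 6.
                   | -1  1 |

Its absolute value is |J| = 6 (the area scaling factor).

Substituting x = 3u + 3v, y = -u + v into the integrand,

    5x^2 + 5y^2 → 50u^2 + 80u v + 50v^2,

so the integral becomes

    ∬_R (50u^2 + 80u v + 50v^2) · |J| du dv = ∫_0^1 ∫_0^1 (300u^2 + 480u v + 300v^2) dv du.

Inner (v): 300u^2 + 240u + 100.
Outer (u): 320.

Therefore ∬_D (5x^2 + 5y^2) dx dy = 320.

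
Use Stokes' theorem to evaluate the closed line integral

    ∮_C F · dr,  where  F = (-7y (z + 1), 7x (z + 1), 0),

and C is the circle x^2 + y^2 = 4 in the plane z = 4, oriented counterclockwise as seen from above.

Let S be the flat disk x^2 + y^2 ≤ 4 in the plane z = 4, with upward unit normal n̂ = ẑ. By Stokes' theorem,

    ∮_C F · dr = ∬_S (∇ × F) · n̂ dS = ∬_D (curl F)_z dA,

where D is the disk x^2 + y^2 ≤ 4.

Compute the curl of F = (-7y (z + 1), 7x (z + 1), 0):
    (∇ × F)_x = ∂F_z/∂y - ∂F_y/∂z = -7x,
    (∇ × F)_y = ∂F_x/∂z - ∂F_z/∂x = -7y,
    (∇ × F)_z = ∂F_y/∂x - ∂F_x/∂y = 14z + 14.

On z = 4, (curl F)_z = 70.

Convert to polar (x = r cos θ, y = r sin θ, dA = r dr dθ); the integrand becomes 70, so

    ∬_D (curl F)_z dA = ∫_0^{2π} ∫_0^{2} (70) · r dr dθ.

Inner (r from 0 to 2): 140.
Outer (θ from 0 to 2π): 280π.

Therefore ∮_C F · dr = 280π.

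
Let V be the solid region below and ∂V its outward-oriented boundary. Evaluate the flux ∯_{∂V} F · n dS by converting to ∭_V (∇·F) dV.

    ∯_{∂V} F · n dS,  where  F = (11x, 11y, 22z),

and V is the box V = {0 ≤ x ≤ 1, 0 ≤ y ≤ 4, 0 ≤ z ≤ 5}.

By the divergence theorem,

    ∯_{∂V} F · n dS = ∭_V (∇ · F) dV.

Compute the divergence:
    ∇ · F = ∂F_x/∂x + ∂F_y/∂y + ∂F_z/∂z = 11 + 11 + 22 = 44.

V is a rectangular box, so dV = dx dy dz with 0 ≤ x ≤ 1, 0 ≤ y ≤ 4, 0 ≤ z ≤ 5.

Integrate (44) over V as an iterated integral:

    ∭_V (∇·F) dV = ∫_0^{1} ∫_0^{4} ∫_0^{5} (44) dz dy dx.

Inner (z from 0 to 5): 220.
Middle (y from 0 to 4): 880.
Outer (x from 0 to 1): 880.

Therefore ∯_{∂V} F · n dS = 880.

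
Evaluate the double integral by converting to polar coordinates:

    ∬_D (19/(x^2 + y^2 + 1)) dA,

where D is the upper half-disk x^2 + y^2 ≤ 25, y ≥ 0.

The region D is 0 ≤ r ≤ 5, 0 ≤ θ ≤ π in polar coordinates, where x = r cos(θ), y = r sin(θ), and dA = r dr dθ.

Under the substitution, the integrand becomes 19/(r^2 + 1), so

    ∬_D (19/(x^2 + y^2 + 1)) dA = ∫_{0}^{π} ∫_{0}^{5} (19/(r^2 + 1)) · r dr dθ.

Inner integral (in r): ∫_{0}^{5} (19/(r^2 + 1)) · r dr = 19log(26)/2.

Outer integral (in θ): ∫_{0}^{π} (19log(26)/2) dθ = 19π log(26)/2.

Therefore ∬_D (19/(x^2 + y^2 + 1)) dA = 19π log(26)/2.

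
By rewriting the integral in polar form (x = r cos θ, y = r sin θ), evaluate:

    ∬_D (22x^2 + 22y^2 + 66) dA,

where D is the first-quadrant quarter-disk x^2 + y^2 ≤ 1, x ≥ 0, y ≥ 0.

The region D is 0 ≤ r ≤ 1, 0 ≤ θ ≤ π/2 in polar coordinates, where x = r cos(θ), y = r sin(θ), and dA = r dr dθ.

Under the substitution, the integrand becomes 22r^2 + 66, so

    ∬_D (22x^2 + 22y^2 + 66) dA = ∫_{0}^{π/2} ∫_{0}^{1} (22r^2 + 66) · r dr dθ.

Inner integral (in r): ∫_{0}^{1} (22r^2 + 66) · r dr = 77/2.

Outer integral (in θ): ∫_{0}^{π/2} (77/2) dθ = 77π/4.

Therefore ∬_D (22x^2 + 22y^2 + 66) dA = 77π/4.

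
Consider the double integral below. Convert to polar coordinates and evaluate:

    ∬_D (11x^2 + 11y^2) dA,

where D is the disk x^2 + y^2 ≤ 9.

The region D is 0 ≤ r ≤ 3, 0 ≤ θ ≤ 2π in polar coordinates, where x = r cos(θ), y = r sin(θ), and dA = r dr dθ.

Under the substitution, the integrand becomes 11r^2, so

    ∬_D (11x^2 + 11y^2) dA = ∫_{0}^{2π} ∫_{0}^{3} (11r^2) · r dr dθ.

Inner integral (in r): ∫_{0}^{3} (11r^2) · r dr = 891/4.

Outer integral (in θ): ∫_{0}^{2π} (891/4) dθ = 891π/2.

Therefore ∬_D (11x^2 + 11y^2) dA = 891π/2.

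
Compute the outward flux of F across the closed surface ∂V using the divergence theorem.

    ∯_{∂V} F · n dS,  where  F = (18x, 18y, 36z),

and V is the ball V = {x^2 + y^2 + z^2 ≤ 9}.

By the divergence theorem,

    ∯_{∂V} F · n dS = ∭_V (∇ · F) dV.

Compute the divergence:
    ∇ · F = ∂F_x/∂x + ∂F_y/∂y + ∂F_z/∂z = 18 + 18 + 36 = 72.

In spherical coordinates, x = ρ sin(φ) cos(θ), y = ρ sin(φ) sin(θ), z = ρ cos(φ), dV = ρ^2 sin(φ) dρ dφ dθ, with 0 ≤ ρ ≤ 3, 0 ≤ φ ≤ π, 0 ≤ θ ≤ 2π.

The integrand, after substitution and multiplying by the volume element, becomes (72) · ρ^2 sin(φ), so

    ∭_V (∇·F) dV = ∫_0^{2π} ∫_0^{π} ∫_0^{3} (72) · ρ^2 sin(φ) dρ dφ dθ.

Inner (ρ from 0 to 3): 648sin(φ).
Middle (φ from 0 to π): 1296.
Outer (θ from 0 to 2π): 2592π.

Therefore ∯_{∂V} F · n dS = 2592π.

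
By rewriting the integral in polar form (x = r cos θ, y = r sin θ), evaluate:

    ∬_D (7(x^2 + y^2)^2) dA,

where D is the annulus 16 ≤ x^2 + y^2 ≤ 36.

The region D is 4 ≤ r ≤ 6, 0 ≤ θ ≤ 2π in polar coordinates, where x = r cos(θ), y = r sin(θ), and dA = r dr dθ.

Under the substitution, the integrand becomes 7r^4, so

    ∬_D (7(x^2 + y^2)^2) dA = ∫_{0}^{2π} ∫_{4}^{6} (7r^4) · r dr dθ.

Inner integral (in r): ∫_{4}^{6} (7r^4) · r dr = 148960/3.

Outer integral (in θ): ∫_{0}^{2π} (148960/3) dθ = 297920π/3.

Therefore ∬_D (7(x^2 + y^2)^2) dA = 297920π/3.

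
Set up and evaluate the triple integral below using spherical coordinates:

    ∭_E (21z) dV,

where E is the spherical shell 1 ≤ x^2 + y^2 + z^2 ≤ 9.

In spherical coordinates, x = ρ sin(φ) cos(θ), y = ρ sin(φ) sin(θ), z = ρ cos(φ), and dV = ρ^2 sin(φ) dρ dφ dθ.

The integrand becomes 21ρ cos(φ), so

    ∭_E (21z) dV = ∫_{0}^{2π} ∫_{0}^{π} ∫_{1}^{3} (21ρ cos(φ)) · ρ^2 sin(φ) dρ dφ dθ.

Inner (ρ): 210sin(2φ).
Middle (φ): 0.
Outer (θ): 0.

Therefore the triple integral equals 0.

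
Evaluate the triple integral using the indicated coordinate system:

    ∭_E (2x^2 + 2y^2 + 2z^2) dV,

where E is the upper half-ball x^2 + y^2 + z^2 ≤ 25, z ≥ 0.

In spherical coordinates, x = ρ sin(φ) cos(θ), y = ρ sin(φ) sin(θ), z = ρ cos(φ), and dV = ρ^2 sin(φ) dρ dφ dθ.

The integrand becomes 2ρ^2, so

    ∭_E (2x^2 + 2y^2 + 2z^2) dV = ∫_{0}^{2π} ∫_{0}^{π/2} ∫_{0}^{5} (2ρ^2) · ρ^2 sin(φ) dρ dφ dθ.

Inner (ρ): 1250sin(φ).
Middle (φ): 1250.
Outer (θ): 2500π.

Therefore the triple integral equals 2500π.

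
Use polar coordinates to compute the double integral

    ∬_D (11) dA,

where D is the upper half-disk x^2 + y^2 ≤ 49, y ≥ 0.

The region D is 0 ≤ r ≤ 7, 0 ≤ θ ≤ π in polar coordinates, where x = r cos(θ), y = r sin(θ), and dA = r dr dθ.

Under the substitution, the integrand becomes 11, so

    ∬_D (11) dA = ∫_{0}^{π} ∫_{0}^{7} (11) · r dr dθ.

Inner integral (in r): ∫_{0}^{7} (11) · r dr = 539/2.

Outer integral (in θ): ∫_{0}^{π} (539/2) dθ = 539π/2.

Therefore ∬_D (11) dA = 539π/2.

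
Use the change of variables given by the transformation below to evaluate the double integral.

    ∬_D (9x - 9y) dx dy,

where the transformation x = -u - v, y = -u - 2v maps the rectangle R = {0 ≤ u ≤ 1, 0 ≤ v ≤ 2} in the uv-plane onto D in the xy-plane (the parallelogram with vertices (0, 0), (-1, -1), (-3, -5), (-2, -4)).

Compute the Jacobian determinant of (x, y) with respect to (u, v):

    ∂(x,y)/∂(u,v) = | -1  -1 | = (-1)(-2) - (-1)(-1) = 1.
                   | -1  -2 |

Its absolute value is |J| = 1 (the area scaling factor).

Substituting x = -u - v, y = -u - 2v into the integrand,

    9x - 9y → 9v,

so the integral becomes

    ∬_R (9v) · |J| du dv = ∫_0^1 ∫_0^2 (9v) dv du.

Inner (v): 18.
Outer (u): 18.

Therefore ∬_D (9x - 9y) dx dy = 18.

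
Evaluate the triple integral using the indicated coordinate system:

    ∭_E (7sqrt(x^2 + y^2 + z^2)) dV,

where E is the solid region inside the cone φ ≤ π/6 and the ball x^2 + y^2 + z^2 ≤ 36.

In spherical coordinates, x = ρ sin(φ) cos(θ), y = ρ sin(φ) sin(θ), z = ρ cos(φ), and dV = ρ^2 sin(φ) dρ dφ dθ.

The integrand becomes 7ρ, so

    ∭_E (7sqrt(x^2 + y^2 + z^2)) dV = ∫_{0}^{2π} ∫_{0}^{π/6} ∫_{0}^{6} (7ρ) · ρ^2 sin(φ) dρ dφ dθ.

Inner (ρ): 2268sin(φ).
Middle (φ): 2268 - 1134sqrt(3).
Outer (θ): 2268π (2 - sqrt(3)).

Therefore the triple integral equals 2268π (2 - sqrt(3)).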